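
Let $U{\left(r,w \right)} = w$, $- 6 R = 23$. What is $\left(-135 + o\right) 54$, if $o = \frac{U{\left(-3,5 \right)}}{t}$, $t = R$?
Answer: $- \frac{169290}{23} \approx -7360.4$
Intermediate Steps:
$R = - \frac{23}{6}$ ($R = \left(- \frac{1}{6}\right) 23 = - \frac{23}{6} \approx -3.8333$)
$t = - \frac{23}{6} \approx -3.8333$
$o = - \frac{30}{23}$ ($o = \frac{5}{- \frac{23}{6}} = 5 \left(- \frac{6}{23}\right) = - \frac{30}{23} \approx -1.3043$)
$\left(-135 + o\right) 54 = \left(-135 - \frac{30}{23}\right) 54 = \left(- \frac{3135}{23}\right) 54 = - \frac{169290}{23}$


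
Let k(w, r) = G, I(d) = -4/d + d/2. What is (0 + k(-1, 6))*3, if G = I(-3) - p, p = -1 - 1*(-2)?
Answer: -7/2 ≈ -3.5000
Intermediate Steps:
I(d) = d/2 - 4/d (I(d) = -4/d + d*(½) = -4/d + d/2 = d/2 - 4/d)
p = 1 (p = -1 + 2 = 1)
G = -7/6 (G = ((½)*(-3) - 4/(-3)) - 1*1 = (-3/2 - 4*(-⅓)) - 1 = (-3/2 + 4/3) - 1 = -⅙ - 1 = -7/6 ≈ -1.1667)
k(w, r) = -7/6
(0 + k(-1, 6))*3 = (0 - 7/6)*3 = -7/6*3 = -7/2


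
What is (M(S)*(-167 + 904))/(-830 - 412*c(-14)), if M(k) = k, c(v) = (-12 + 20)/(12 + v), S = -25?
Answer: -18425/818 ≈ -22.524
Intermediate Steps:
c(v) = 8/(12 + v)
(M(S)*(-167 + 904))/(-830 - 412*c(-14)) = (-25*(-167 + 904))/(-830 - 3296/(12 - 14)) = (-25*737)/(-830 - 3296/(-2)) = -18425/(-830 - 3296*(-1)/2) = -18425/(-830 - 412*(-4)) = -18425/(-830 + 1648) = -18425/818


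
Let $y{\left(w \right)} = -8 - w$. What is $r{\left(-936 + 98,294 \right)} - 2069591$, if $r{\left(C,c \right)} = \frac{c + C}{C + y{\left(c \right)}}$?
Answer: $- \frac{589833299}{285} \approx -2.0696 \cdot 10^{6}$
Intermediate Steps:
$r{\left(C,c \right)} = \frac{C + c}{-8 + C - c}$ ($r{\left(C,c \right)} = \frac{c + C}{C - \left(8 + c\right)} = \frac{C + c}{-8 + C - c}$)
$r{\left(-936 + 98,294 \right)} - 2069591 = \frac{- (-936 + 98) - 294}{8 + 294 - \left(-936 + 98\right)} - 2069591 = \frac{\left(-1\right) \left(-838\right) - 294}{8 + 294 - -838} - 2069591 = \frac{838 - 294}{8 + 294 + 838} - 2069591 = \frac{1}{1140} \cdot 544 - 2069591 = \frac{136}{285} - 2069591 = - \frac{589833299}{285}$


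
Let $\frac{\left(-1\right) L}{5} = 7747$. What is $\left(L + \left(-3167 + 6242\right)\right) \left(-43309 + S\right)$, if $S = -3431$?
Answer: $1666748400$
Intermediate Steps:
$L = -38735$ ($L = \left(-5\right) 7747 = -38735$)
$\left(L + \left(-3167 + 6242\right)\right) \left(-43309 + S\right) = \left(-38735 + \left(-3167 + 6242\right)\right) \left(-43309 - 3431\right) = \left(-38735 + 3075\right) \left(-46740\right) = \left(-35660\right) \left(-46740\right) = 1666748400$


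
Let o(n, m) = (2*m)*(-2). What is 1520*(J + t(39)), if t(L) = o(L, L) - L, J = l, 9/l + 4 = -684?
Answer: -12746055/43 ≈ -2.9642e+5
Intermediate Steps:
l = -9/688 (l = 9/(-4 - 684) = 9/(-688) = 9*(-1/688) = -9/688 ≈ -0.013081)
o(n, m) = -4*m
J = -9/688 ≈ -0.013081
t(L) = -5*L (t(L) = -4*L - L = -5*L)
1520*(J + t(39)) = 1520*(-9/688 - 5*39) = 1520*(-9/688 - 195) = 1520*(-134169/688) = -12746055/43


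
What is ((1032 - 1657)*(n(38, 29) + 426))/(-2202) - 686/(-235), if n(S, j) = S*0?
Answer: 10679887/86245 ≈ 123.83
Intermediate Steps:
n(S, j) = 0
((1032 - 1657)*(n(38, 29) + 426))/(-2202) - 686/(-235) = ((1032 - 1657)*(0 + 426))/(-2202) - 686/(-235) = -625*426*(-1/2202) - 686*(-1/235) = -266250*(-1/2202) + 686/235 = 44375/367 + 686/235 = 10679887/86245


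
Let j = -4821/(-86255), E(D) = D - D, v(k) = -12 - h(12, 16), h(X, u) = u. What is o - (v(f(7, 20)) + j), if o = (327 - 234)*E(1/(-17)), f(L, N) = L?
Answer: 2410319/86255 ≈ 27.944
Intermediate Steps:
v(k) = -28 (v(k) = -12 - 1*16 = -12 - 16 = -28)
E(D) = 0
j = 4821/86255 (j = -4821*(-1/86255) = 4821/86255 ≈ 0.055892)
o = 0 (o = (327 - 234)*0 = 93*0 = 0)
o - (v(f(7, 20)) + j) = 0 - (-28 + 4821/86255) = 0 - 1*(-2410319/86255) = 0 + 2410319/86255 = 2410319/86255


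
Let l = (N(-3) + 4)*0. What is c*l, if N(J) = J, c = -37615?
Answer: 0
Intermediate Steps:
l = 0 (l = (-3 + 4)*0 = 1*0 = 0)
c*l = -37615*0 = 0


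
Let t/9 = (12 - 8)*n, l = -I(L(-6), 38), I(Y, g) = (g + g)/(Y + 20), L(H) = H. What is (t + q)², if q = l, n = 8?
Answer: 3912484/49 ≈ 79847.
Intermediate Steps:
I(Y, g) = 2*g/(20 + Y) (I(Y, g) = (2*g)/(20 + Y) = 2*g/(20 + Y))
l = -38/7 (l = -2*38/(20 - 6) = -2*38/14 = -1*38/7 = -38/7 ≈ -5.4286)
q = -38/7 ≈ -5.4286
t = 288 (t = 9*((12 - 8)*8) = 9*(4*8) = 9*32 = 288)
(t + q)² = (288 - 38/7)² = (1978/7)² = 3912484/49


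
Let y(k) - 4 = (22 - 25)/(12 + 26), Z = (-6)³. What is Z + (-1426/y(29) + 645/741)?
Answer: -21301849/36803 ≈ -578.81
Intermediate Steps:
Z = -216
y(k) = 149/38 (y(k) = 4 + (22 - 25)/(12 + 26) = 4 - 3/38 = 149/38)
Z + (-1426/y(29) + 645/741) = -216 + (-1426/149/38 + 645/741) = -216 + (-1426*38/149 + 645*(1/741)) = -216 + (-54188/149 + 215/247) = -216 - 13352401/36803 = -21301849/36803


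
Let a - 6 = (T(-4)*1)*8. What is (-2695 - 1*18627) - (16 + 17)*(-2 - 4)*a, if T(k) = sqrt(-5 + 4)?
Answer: -20134 + 1584*I ≈ -20134.0 + 1584.0*I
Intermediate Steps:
T(k) = I (T(k) = sqrt(-1) = I)
a = 6 + 8*I (a = 6 + (I*1)*8 = 6 + I*8 = 6 + 8*I ≈ 6.0 + 8.0*I)
(-2695 - 1*18627) - (16 + 17)*(-2 - 4)*a = (-2695 - 1*18627) - (16 + 17)*(-2 - 4)*(6 + 8*I) = (-2695 - 18627) - 33*(-6)*(6 + 8*I) = -21322 - (-198)*(6 + 8*I) = -21322 - (-1188 - 1584*I) = -21322 + (1188 + 1584*I) = -20134 + 1584*I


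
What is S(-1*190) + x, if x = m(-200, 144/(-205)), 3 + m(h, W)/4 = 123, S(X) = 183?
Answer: 663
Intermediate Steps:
m(h, W) = 480 (m(h, W) = -12 + 4*123 = -12 + 492 = 480)
x = 480
S(-1*190) + x = 183 + 480 = 663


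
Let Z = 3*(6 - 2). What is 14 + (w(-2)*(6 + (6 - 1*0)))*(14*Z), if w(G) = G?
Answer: -4018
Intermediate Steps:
Z = 12 (Z = 3*4 = 12)
14 + (w(-2)*(6 + (6 - 1*0)))*(14*Z) = 14 + (-2*(6 + (6 - 1*0)))*(14*12) = 14 - 2*(6 + (6 + 0))*168 = 14 - 2*(6 + 6)*168 = 14 - 2*12*168 = 14 - 24*168 = 14 - 4032 = -4018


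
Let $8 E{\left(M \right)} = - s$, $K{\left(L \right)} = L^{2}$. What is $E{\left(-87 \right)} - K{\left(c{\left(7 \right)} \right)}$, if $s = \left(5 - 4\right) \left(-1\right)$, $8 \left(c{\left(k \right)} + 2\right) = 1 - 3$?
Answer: $- \frac{79}{16} \approx -4.9375$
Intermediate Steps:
$c{\left(k \right)} = - \frac{9}{4}$ ($c{\left(k \right)} = -2 + \frac{1 - 3}{8} = -2 + \frac{1}{8} \left(-2\right) = -2 - \frac{1}{4} = - \frac{9}{4}$)
$s = -1$ ($s = 1 \left(-1\right) = -1$)
$E{\left(M \right)} = \frac{1}{8}$ ($E{\left(M \right)} = \frac{\left(-1\right) \left(-1\right)}{8} = \frac{1}{8} \cdot 1 = \frac{1}{8}$)
$E{\left(-87 \right)} - K{\left(c{\left(7 \right)} \right)} = \frac{1}{8} - \left(- \frac{9}{4}\right)^{2} = \frac{1}{8} - \frac{81}{16} = - \frac{79}{16}$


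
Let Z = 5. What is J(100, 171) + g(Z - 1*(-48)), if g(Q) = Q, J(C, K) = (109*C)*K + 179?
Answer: 1864132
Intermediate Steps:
J(C, K) = 179 + 109*C*K (J(C, K) = 109*C*K + 179 = 179 + 109*C*K)
J(100, 171) + g(Z - 1*(-48)) = (179 + 109*100*171) + (5 - 1*(-48)) = (179 + 1863900) + (5 + 48) = 1864079 + 53 = 1864132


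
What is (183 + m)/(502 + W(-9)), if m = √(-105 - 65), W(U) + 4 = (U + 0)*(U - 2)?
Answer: 61/199 + I*√170/597 ≈ 0.30653 + 0.02184*I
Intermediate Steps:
W(U) = -4 + U*(-2 + U) (W(U) = -4 + (U + 0)*(U - 2) = -4 + U*(-2 + U))
m = I*√170 (m = √(-170) = I*√170 ≈ 13.038*I)
(183 + m)/(502 + W(-9)) = (183 + I*√170)/(502 + (-4 + (-9)² - 2*(-9))) = (183 + I*√170)/(502 + (-4 + 81 + 18)) = (183 + I*√170)/(502 + 95) = (183 + I*√170)/597 = (183 + I*√170)*(1/597) = 61/199 + I*√170/597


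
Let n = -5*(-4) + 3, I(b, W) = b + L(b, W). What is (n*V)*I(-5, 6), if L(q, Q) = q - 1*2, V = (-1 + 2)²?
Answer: -276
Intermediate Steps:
V = 1 (V = 1² = 1)
L(q, Q) = -2 + q (L(q, Q) = q - 2 = -2 + q)
I(b, W) = -2 + 2*b (I(b, W) = b + (-2 + b) = -2 + 2*b)
n = 23 (n = 20 + 3 = 23)
(n*V)*I(-5, 6) = (23*1)*(-2 + 2*(-5)) = 23*(-2 - 10) = 23*(-12) = -276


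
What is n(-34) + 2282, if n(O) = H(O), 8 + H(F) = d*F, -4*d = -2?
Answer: 2257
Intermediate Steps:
d = 1/2 (d = -1/4*(-2) = 1/2 ≈ 0.50000)
H(F) = -8 + F/2
n(O) = -8 + O/2
n(-34) + 2282 = (-8 + (1/2)*(-34)) + 2282 = (-8 - 17) + 2282 = -25 + 2282 = 2257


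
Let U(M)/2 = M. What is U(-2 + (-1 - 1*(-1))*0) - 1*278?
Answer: -282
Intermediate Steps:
U(M) = 2*M
U(-2 + (-1 - 1*(-1))*0) - 1*278 = 2*(-2 + (-1 - 1*(-1))*0) - 1*278 = 2*(-2 + (-1 + 1)*0) - 278 = 2*(-2 + 0*0) - 278 = 2*(-2 + 0) - 278 = 2*(-2) - 278 = -4 - 278 = -282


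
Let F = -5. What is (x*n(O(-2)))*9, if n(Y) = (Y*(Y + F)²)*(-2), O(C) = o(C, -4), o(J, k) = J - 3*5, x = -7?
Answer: -1036728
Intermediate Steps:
o(J, k) = -15 + J (o(J, k) = J - 15 = -15 + J)
O(C) = -15 + C
n(Y) = -2*Y*(-5 + Y)² (n(Y) = (Y*(Y - 5)²)*(-2) = (Y*(-5 + Y)²)*(-2) = -2*Y*(-5 + Y)²)
(x*n(O(-2)))*9 = -(-14)*(-15 - 2)*(-5 + (-15 - 2))²*9 = -(-14)*(-17)*(-5 - 17)²*9 = -(-14)*(-17)*(-22)²*9 = -(-14)*(-17)*484*9 = -7*16456*9 = -115192*9 = -1036728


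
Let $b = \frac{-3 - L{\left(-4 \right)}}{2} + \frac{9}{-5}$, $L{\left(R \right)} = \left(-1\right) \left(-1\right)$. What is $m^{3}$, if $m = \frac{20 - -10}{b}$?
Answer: $- \frac{3375000}{6859} \approx -492.05$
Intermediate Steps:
$L{\left(R \right)} = 1$
$b = - \frac{19}{5}$ ($b = \frac{-3 - 1}{2} + \frac{9}{-5} = \left(-3 - 1\right) \frac{1}{2} + 9 \left(- \frac{1}{5}\right) = \left(-4\right) \frac{1}{2} - \frac{9}{5} = -2 - \frac{9}{5} = - \frac{19}{5} \approx -3.8$)
$m = - \frac{150}{19}$ ($m = \frac{20 - -10}{- \frac{19}{5}} = \left(20 + 10\right) \left(- \frac{5}{19}\right) = 30 \left(- \frac{5}{19}\right) = - \frac{150}{19} \approx -7.8947$)
$m^{3} = \left(- \frac{150}{19}\right)^{3} = - \frac{3375000}{6859}$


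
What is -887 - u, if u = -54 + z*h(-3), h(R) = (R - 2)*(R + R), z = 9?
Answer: -1103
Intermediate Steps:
h(R) = 2*R*(-2 + R) (h(R) = (-2 + R)*(2*R) = 2*R*(-2 + R))
u = 216 (u = -54 + 9*(2*(-3)*(-2 - 3)) = -54 + 9*(2*(-3)*(-5)) = -54 + 9*30 = -54 + 270 = 216)
-887 - u = -887 - 1*216 = -887 - 216 = -1103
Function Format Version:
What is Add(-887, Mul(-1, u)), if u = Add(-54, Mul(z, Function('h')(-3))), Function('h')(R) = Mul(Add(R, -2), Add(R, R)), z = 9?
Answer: -1103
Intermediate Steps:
Function('h')(R) = Mul(2, R, Add(-2, R)) (Function('h')(R) = Mul(Add(-2, R), Mul(2, R)) = Mul(2, R, Add(-2, R)))
u = 216 (u = Add(-54, Mul(9, Mul(2, -3, Add(-2, -3)))) = Add(-54, Mul(9, Mul(2, -3, -5))) = Add(-54, Mul(9, 30)) = Add(-54, 270) = 216)
Add(-887, Mul(-1, u)) = Add(-887, Mul(-1, 216)) = Add(-887, -216) = -1103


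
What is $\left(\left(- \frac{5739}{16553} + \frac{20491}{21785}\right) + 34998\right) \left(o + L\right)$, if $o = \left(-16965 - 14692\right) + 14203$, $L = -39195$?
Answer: $- \frac{714952392269192502}{360607105} \approx -1.9826 \cdot 10^{9}$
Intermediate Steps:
$o = -17454$ ($o = -31657 + 14203 = -17454$)
$\left(\left(- \frac{5739}{16553} + \frac{20491}{21785}\right) + 34998\right) \left(o + L\right) = \left(\left(- \frac{5739}{16553} + \frac{20491}{21785}\right) + 34998\right) \left(-17454 - 39195\right) = \left(\left(\left(-5739\right) \frac{1}{16553} + 20491 \cdot \frac{1}{21785}\right) + 34998\right) \left(-56649\right) = \left(\left(- \frac{5739}{16553} + \frac{20491}{21785}\right) + 34998\right) \left(-56649\right) = \left(\frac{214163408}{360607105} + 34998\right) \left(-56649\right) = \frac{12620741624198}{360607105} \left(-56649\right) = - \frac{714952392269192502}{360607105}$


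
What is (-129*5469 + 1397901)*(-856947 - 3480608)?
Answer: -3003323082000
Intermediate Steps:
(-129*5469 + 1397901)*(-856947 - 3480608) = (-705501 + 1397901)*(-4337555) = 692400*(-4337555) = -3003323082000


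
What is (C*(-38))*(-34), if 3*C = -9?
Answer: -3876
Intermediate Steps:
C = -3 (C = (1/3)*(-9) = -3)
(C*(-38))*(-34) = -3*(-38)*(-34) = 114*(-34) = -3876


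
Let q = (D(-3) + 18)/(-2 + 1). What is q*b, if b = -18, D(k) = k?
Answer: 270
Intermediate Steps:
q = -15 (q = (-3 + 18)/(-2 + 1) = 15/(-1) = 15*(-1) = -15)
q*b = -15*(-18) = 270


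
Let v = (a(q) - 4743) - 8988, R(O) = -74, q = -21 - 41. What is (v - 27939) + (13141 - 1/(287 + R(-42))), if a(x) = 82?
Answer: -6059212/213 ≈ -28447.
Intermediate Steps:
q = -62
v = -13649 (v = (82 - 4743) - 8988 = -4661 - 8988 = -13649)
(v - 27939) + (13141 - 1/(287 + R(-42))) = (-13649 - 27939) + (13141 - 1/(287 - 74)) = -41588 + (13141 - 1/213) = -41588 + 2799032/213 = -6059212/213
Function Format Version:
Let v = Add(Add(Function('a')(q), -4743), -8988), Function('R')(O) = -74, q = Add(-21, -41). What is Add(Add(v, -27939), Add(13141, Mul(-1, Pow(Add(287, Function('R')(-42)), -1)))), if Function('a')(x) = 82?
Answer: Rational(-6059212, 213) ≈ -28447.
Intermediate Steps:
q = -62
v = -13649 (v = Add(Add(82, -4743), -8988) = Add(-4661, -8988) = -13649)
Add(Add(v, -27939), Add(13141, Mul(-1, Pow(Add(287, Function('R')(-42)), -1)))) = Add(Add(-13649, -27939), Add(13141, Mul(-1, Pow(Add(287, -74), -1)))) = Add(-41588, Add(13141, Mul(-1, Pow(213, -1)))) = Add(-41588, Add(13141, Mul(-1, Rational(1, 213)))) = Add(-41588, Add(13141, Rational(-1, 213))) = Add(-41588, Rational(2799032, 213)) = Rational(-6059212, 213)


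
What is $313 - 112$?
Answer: $201$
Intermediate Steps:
$313 - 112 = 201$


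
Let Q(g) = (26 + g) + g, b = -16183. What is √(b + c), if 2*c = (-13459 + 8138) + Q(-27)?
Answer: I*√75430/2 ≈ 137.32*I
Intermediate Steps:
Q(g) = 26 + 2*g
c = -5349/2 (c = ((-13459 + 8138) + (26 + 2*(-27)))/2 = (-5321 + (26 - 54))/2 = (-5321 - 28)/2 = (½)*(-5349) = -5349/2 ≈ -2674.5)
√(b + c) = √(-16183 - 5349/2) = √(-37715/2) = I*√75430/2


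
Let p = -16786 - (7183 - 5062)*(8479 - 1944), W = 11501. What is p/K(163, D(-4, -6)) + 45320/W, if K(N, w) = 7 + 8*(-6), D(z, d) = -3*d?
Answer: 159607227141/471541 ≈ 3.3848e+5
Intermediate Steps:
K(N, w) = -41 (K(N, w) = 7 - 48 = -41)
p = -13877521 (p = -16786 - 2121*6535 = -16786 - 1*13860735 = -16786 - 13860735 = -13877521)
p/K(163, D(-4, -6)) + 45320/W = -13877521/(-41) + 45320/11501 = -13877521*(-1/41) + 45320*(1/11501) = 13877521/41 + 45320/11501 = 159607227141/471541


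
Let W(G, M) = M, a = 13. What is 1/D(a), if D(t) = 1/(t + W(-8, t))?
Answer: 26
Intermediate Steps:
D(t) = 1/(2*t) (D(t) = 1/(t + t) = 1/(2*t))
1/D(a) = 1/((½)/13) = 1/((½)*(1/13)) = 1/(1/26) = 26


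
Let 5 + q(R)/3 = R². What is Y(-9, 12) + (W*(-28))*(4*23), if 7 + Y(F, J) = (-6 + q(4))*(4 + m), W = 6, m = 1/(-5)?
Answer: -76802/5 ≈ -15360.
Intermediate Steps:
m = -⅕ ≈ -0.20000
q(R) = -15 + 3*R²
Y(F, J) = 478/5 (Y(F, J) = -7 + (-6 + (-15 + 3*4²))*(4 - ⅕) = -7 + (-6 + (-15 + 3*16))*(19/5) = -7 + (-6 + (-15 + 48))*(19/5) = -7 + (-6 + 33)*(19/5) = -7 + 27*(19/5) = -7 + 513/5 = 478/5)
Y(-9, 12) + (W*(-28))*(4*23) = 478/5 + (6*(-28))*(4*23) = 478/5 - 168*92 = 478/5 - 15456 = -76802/5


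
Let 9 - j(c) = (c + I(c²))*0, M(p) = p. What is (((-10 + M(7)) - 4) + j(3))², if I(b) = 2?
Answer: 4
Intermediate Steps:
j(c) = 9 (j(c) = 9 - (c + 2)*0 = 9 - (2 + c)*0 = 9 - 1*0 = 9 + 0 = 9)
(((-10 + M(7)) - 4) + j(3))² = (((-10 + 7) - 4) + 9)² = ((-3 - 4) + 9)² = (-7 + 9)² = 2² = 4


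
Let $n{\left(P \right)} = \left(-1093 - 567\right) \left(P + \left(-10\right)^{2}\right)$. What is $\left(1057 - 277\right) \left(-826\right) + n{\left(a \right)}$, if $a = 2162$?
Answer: $-4399200$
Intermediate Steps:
$n{\left(P \right)} = -166000 - 1660 P$ ($n{\left(P \right)} = - 1660 \left(P + 100\right) = - 1660 \left(100 + P\right) = -166000 - 1660 P$)
$\left(1057 - 277\right) \left(-826\right) + n{\left(a \right)} = \left(1057 - 277\right) \left(-826\right) - 3754920 = 780 \left(-826\right) - 3754920 = -644280 - 3754920 = -4399200$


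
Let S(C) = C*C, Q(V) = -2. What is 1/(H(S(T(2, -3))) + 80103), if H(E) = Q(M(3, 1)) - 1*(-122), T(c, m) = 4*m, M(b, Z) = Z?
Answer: 1/80223 ≈ 1.2465e-5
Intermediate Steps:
S(C) = C²
H(E) = 120 (H(E) = -2 - 1*(-122) = -2 + 122 = 120)
1/(H(S(T(2, -3))) + 80103) = 1/(120 + 80103) = 1/80223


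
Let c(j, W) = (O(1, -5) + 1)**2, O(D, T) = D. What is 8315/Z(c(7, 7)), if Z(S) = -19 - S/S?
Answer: -1663/4 ≈ -415.75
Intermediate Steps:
c(j, W) = 4 (c(j, W) = (1 + 1)**2 = 2**2 = 4)
Z(S) = -20 (Z(S) = -19 - 1*1 = -19 - 1 = -20)
8315/Z(c(7, 7)) = 8315/(-20) = 8315*(-1/20) = -1663/4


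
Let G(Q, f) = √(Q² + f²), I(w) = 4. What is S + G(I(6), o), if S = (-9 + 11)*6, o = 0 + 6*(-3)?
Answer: 12 + 2*√85 ≈ 30.439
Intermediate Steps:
o = -18 (o = 0 - 18 = -18)
S = 12 (S = 2*6 = 12)
S + G(I(6), o) = 12 + √(4² + (-18)²) = 12 + √(16 + 324) = 12 + √340 = 12 + 2*√85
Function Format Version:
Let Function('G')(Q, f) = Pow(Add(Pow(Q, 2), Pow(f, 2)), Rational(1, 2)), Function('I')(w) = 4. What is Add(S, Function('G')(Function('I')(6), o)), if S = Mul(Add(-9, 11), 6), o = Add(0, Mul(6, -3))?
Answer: Add(12, Mul(2, Pow(85, Rational(1, 2)))) ≈ 30.439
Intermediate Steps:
o = -18 (o = Add(0, -18) = -18)
S = 12 (S = Mul(2, 6) = 12)
Add(S, Function('G')(Function('I')(6), o)) = Add(12, Pow(Add(Pow(4, 2), Pow(-18, 2)), Rational(1, 2))) = Add(12, Pow(Add(16, 324), Rational(1, 2))) = Add(12, Pow(340, Rational(1, 2))) = Add(12, Mul(2, Pow(85, Rational(1, 2))))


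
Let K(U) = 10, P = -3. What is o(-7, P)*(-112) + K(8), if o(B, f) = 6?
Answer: -662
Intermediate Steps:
o(-7, P)*(-112) + K(8) = 6*(-112) + 10 = -672 + 10 = -662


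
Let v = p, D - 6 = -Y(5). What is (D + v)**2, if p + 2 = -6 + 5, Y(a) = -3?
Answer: 36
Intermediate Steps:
D = 9 (D = 6 - 1*(-3) = 6 + 3 = 9)
p = -3 (p = -2 + (-6 + 5) = -2 - 1 = -3)
v = -3
(D + v)**2 = (9 - 3)**2 = 6**2 = 36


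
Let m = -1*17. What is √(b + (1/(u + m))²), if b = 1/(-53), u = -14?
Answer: 2*I*√12031/1643 ≈ 0.13352*I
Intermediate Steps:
m = -17
b = -1/53 ≈ -0.018868
√(b + (1/(u + m))²) = √(-1/53 + (1/(-14 - 17))²) = √(-1/53 + (1/(-31))²) = √(-1/53 + (-1/31)²) = √(-1/53 + 1/961) = √(-908/50933) = 2*I*√12031/1643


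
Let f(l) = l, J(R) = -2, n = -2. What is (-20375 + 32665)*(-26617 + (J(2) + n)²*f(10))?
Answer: -325156530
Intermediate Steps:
(-20375 + 32665)*(-26617 + (J(2) + n)²*f(10)) = (-20375 + 32665)*(-26617 + (-2 - 2)²*10) = 12290*(-26617 + (-4)²*10) = 12290*(-26617 + 16*10) = 12290*(-26617 + 160) = 12290*(-26457) = -325156530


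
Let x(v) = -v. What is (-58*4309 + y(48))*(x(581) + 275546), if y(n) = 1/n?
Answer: -1099516752025/16 ≈ -6.8720e+10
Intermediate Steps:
(-58*4309 + y(48))*(x(581) + 275546) = (-58*4309 + 1/48)*(-1*581 + 275546) = (-249922 + 1/48)*(-581 + 275546) = -11996255/48*274965 = -1099516752025/16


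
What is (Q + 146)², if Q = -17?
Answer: 16641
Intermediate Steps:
(Q + 146)² = (-17 + 146)² = 129² = 16641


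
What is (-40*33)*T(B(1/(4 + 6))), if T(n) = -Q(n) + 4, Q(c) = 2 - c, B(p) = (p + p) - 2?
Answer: -264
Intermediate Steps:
B(p) = -2 + 2*p (B(p) = 2*p - 2 = -2 + 2*p)
T(n) = 2 + n (T(n) = -(2 - n) + 4 = (-2 + n) + 4 = 2 + n)
(-40*33)*T(B(1/(4 + 6))) = (-40*33)*(2 + (-2 + 2/(4 + 6))) = -1320*(2 + (-2 + 2/10)) = -1320*(2 + (-2 + 2*(⅒))) = -1320*(2 + (-2 + ⅕)) = -1320*(2 - 9/5) = -1320*⅕ = -264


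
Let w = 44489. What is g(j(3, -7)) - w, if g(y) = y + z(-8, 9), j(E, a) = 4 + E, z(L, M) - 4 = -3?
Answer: -44481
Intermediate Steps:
z(L, M) = 1 (z(L, M) = 4 - 3 = 1)
g(y) = 1 + y (g(y) = y + 1 = 1 + y)
g(j(3, -7)) - w = (1 + (4 + 3)) - 1*44489 = (1 + 7) - 44489 = 8 - 44489 = -44481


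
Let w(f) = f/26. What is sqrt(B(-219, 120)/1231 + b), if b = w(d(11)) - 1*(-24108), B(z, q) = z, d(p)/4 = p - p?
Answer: sqrt(36532053399)/1231 ≈ 155.27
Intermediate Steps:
d(p) = 0 (d(p) = 4*(p - p) = 4*0 = 0)
w(f) = f/26 (w(f) = f*(1/26) = f/26)
b = 24108 (b = (1/26)*0 - 1*(-24108) = 0 + 24108 = 24108)
sqrt(B(-219, 120)/1231 + b) = sqrt(-219/1231 + 24108) = sqrt(29676729/1231) = sqrt(36532053399)/1231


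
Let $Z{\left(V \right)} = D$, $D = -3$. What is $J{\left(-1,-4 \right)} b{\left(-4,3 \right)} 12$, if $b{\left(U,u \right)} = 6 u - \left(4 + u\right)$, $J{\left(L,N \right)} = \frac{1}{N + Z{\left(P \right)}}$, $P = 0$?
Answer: $- \frac{132}{7} \approx -18.857$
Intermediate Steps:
$Z{\left(V \right)} = -3$
$J{\left(L,N \right)} = \frac{1}{-3 + N}$ ($J{\left(L,N \right)} = \frac{1}{N - 3} = \frac{1}{-3 + N}$)
$b{\left(U,u \right)} = -4 + 5 u$
$J{\left(-1,-4 \right)} b{\left(-4,3 \right)} 12 = \frac{-4 + 5 \cdot 3}{-3 - 4} \cdot 12 = \frac{-4 + 15}{-7} \cdot 12 = \left(- \frac{1}{7}\right) 11 \cdot 12 = \left(- \frac{11}{7}\right) 12 = - \frac{132}{7}$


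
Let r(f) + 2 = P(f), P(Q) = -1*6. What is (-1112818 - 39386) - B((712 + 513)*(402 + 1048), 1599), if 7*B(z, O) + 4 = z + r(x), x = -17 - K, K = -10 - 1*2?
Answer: -9841666/7 ≈ -1.4060e+6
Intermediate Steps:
P(Q) = -6
K = -12 (K = -10 - 2 = -12)
x = -5 (x = -17 - 1*(-12) = -17 + 12 = -5)
r(f) = -8 (r(f) = -2 - 6 = -8)
B(z, O) = -12/7 + z/7 (B(z, O) = -4/7 + (z - 8)/7 = -4/7 + (-8 + z)/7 = -4/7 + (-8/7 + z/7) = -12/7 + z/7)
(-1112818 - 39386) - B((712 + 513)*(402 + 1048), 1599) = (-1112818 - 39386) - (-12/7 + ((712 + 513)*(402 + 1048))/7) = -1152204 - (-12/7 + (1225*1450)/7) = -1152204 - (-12/7 + (⅐)*1776250) = -1152204 - (-12/7 + 253750) = -1152204 - 1*1776238/7 = -1152204 - 1776238/7 = -9841666/7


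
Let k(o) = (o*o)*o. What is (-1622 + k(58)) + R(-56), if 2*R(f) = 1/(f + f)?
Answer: 43341759/224 ≈ 1.9349e+5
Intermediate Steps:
R(f) = 1/(4*f) (R(f) = 1/(2*(f + f)) = 1/(2*((2*f))) = (1/(2*f))/2 = 1/(4*f))
k(o) = o³ (k(o) = o²*o = o³)
(-1622 + k(58)) + R(-56) = (-1622 + 58³) + (¼)/(-56) = (-1622 + 195112) + (¼)*(-1/56) = 193490 - 1/224 = 43341759/224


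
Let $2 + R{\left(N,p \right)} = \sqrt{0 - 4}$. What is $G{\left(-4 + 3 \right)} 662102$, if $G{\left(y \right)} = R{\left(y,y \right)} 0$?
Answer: $0$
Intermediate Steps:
$R{\left(N,p \right)} = -2 + 2 i$ ($R{\left(N,p \right)} = -2 + \sqrt{0 - 4} = -2 + \sqrt{-4} = -2 + 2 i$)
$G{\left(y \right)} = 0$ ($G{\left(y \right)} = \left(-2 + 2 i\right) 0 = 0$)
$G{\left(-4 + 3 \right)} 662102 = 0 \cdot 662102 = 0$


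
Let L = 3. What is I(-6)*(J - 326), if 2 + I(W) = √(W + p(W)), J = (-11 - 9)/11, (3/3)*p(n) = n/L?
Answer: 7212/11 - 7212*I*√2/11 ≈ 655.64 - 927.21*I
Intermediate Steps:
p(n) = n/3
J = -20/11 (J = (1/11)*(-20) = -20/11 ≈ -1.8182)
I(W) = -2 + 2*√3*√W/3 (I(W) = -2 + √(W + W/3) = -2 + √(4*W/3) = -2 + 2*√3*√W/3)
I(-6)*(J - 326) = (-2 + 2*√3*√(-6)/3)*(-20/11 - 326) = (-2 + 2*√3*(I*√6)/3)*(-3606/11) = (-2 + 2*I*√2)*(-3606/11) = 7212/11 - 7212*I*√2/11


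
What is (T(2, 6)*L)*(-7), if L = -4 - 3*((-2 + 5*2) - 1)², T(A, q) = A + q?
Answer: 8456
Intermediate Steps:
L = -151 (L = -4 - 3*((-2 + 10) - 1)² = -4 - 3*(8 - 1)² = -4 - 3*7² = -4 - 3*49 = -4 - 147 = -151)
(T(2, 6)*L)*(-7) = ((2 + 6)*(-151))*(-7) = (8*(-151))*(-7) = -1208*(-7) = 8456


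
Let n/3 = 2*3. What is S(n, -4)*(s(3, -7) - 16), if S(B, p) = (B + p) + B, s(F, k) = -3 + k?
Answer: -832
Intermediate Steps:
n = 18 (n = 3*(2*3) = 3*6 = 18)
S(B, p) = p + 2*B
S(n, -4)*(s(3, -7) - 16) = (-4 + 2*18)*((-3 - 7) - 16) = (-4 + 36)*(-10 - 16) = 32*(-26) = -832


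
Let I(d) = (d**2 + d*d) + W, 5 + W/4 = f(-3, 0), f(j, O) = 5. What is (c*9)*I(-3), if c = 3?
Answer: 486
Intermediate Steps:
W = 0 (W = -20 + 4*5 = -20 + 20 = 0)
I(d) = 2*d**2 (I(d) = (d**2 + d*d) + 0 = (d**2 + d**2) + 0 = 2*d**2 + 0 = 2*d**2)
(c*9)*I(-3) = (3*9)*(2*(-3)**2) = 27*(2*9) = 27*18 = 486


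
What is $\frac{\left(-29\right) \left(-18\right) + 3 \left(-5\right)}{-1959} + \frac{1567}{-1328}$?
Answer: $- \frac{1247683}{867184} \approx -1.4388$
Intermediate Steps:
$\frac{\left(-29\right) \left(-18\right) + 3 \left(-5\right)}{-1959} + \frac{1567}{-1328} = \left(522 - 15\right) \left(- \frac{1}{1959}\right) + 1567 \left(- \frac{1}{1328}\right) = 507 \left(- \frac{1}{1959}\right) - \frac{1567}{1328} = - \frac{169}{653} - \frac{1567}{1328} = - \frac{1247683}{867184}$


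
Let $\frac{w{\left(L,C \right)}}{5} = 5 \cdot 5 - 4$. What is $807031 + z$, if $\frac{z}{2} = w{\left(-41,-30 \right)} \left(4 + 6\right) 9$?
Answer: $825931$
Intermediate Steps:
$w{\left(L,C \right)} = 105$ ($w{\left(L,C \right)} = 5 \left(5 \cdot 5 - 4\right) = 5 \left(25 - 4\right) = 5 \cdot 21 = 105$)
$z = 18900$ ($z = 2 \cdot 105 \left(4 + 6\right) 9 = 2 \cdot 105 \cdot 10 \cdot 9 = 2 \cdot 105 \cdot 90 = 2 \cdot 9450 = 18900$)
$807031 + z = 807031 + 18900 = 825931$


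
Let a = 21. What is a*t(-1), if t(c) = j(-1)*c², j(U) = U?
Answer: -21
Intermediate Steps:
t(c) = -c²
a*t(-1) = 21*(-1*(-1)²) = 21*(-1*1) = 21*(-1) = -21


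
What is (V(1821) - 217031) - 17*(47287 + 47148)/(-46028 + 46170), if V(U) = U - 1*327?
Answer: -32211649/142 ≈ -2.2684e+5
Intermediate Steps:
V(U) = -327 + U (V(U) = U - 327 = -327 + U)
(V(1821) - 217031) - 17*(47287 + 47148)/(-46028 + 46170) = ((-327 + 1821) - 217031) - 17*(47287 + 47148)/(-46028 + 46170) = (1494 - 217031) - 1605395/142 = -215537 - 1605395/142 = -32211649/142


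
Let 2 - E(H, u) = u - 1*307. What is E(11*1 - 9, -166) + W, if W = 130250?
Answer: 130725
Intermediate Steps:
E(H, u) = 309 - u (E(H, u) = 2 - (u - 1*307) = 2 - (u - 307) = 2 - (-307 + u) = 2 + (307 - u) = 309 - u)
E(11*1 - 9, -166) + W = (309 - 1*(-166)) + 130250 = (309 + 166) + 130250 = 475 + 130250 = 130725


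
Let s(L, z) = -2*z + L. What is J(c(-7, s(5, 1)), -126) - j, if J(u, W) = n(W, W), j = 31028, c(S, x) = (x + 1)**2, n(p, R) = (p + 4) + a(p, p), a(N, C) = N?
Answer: -31276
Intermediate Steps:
n(p, R) = 4 + 2*p (n(p, R) = (p + 4) + p = (4 + p) + p = 4 + 2*p)
s(L, z) = L - 2*z
c(S, x) = (1 + x)**2
J(u, W) = 4 + 2*W
J(c(-7, s(5, 1)), -126) - j = (4 + 2*(-126)) - 1*31028 = (4 - 252) - 31028 = -248 - 31028 = -31276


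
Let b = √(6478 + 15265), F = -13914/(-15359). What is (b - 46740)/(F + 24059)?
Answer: -143575932/73907219 + 15359*√21743/369536095 ≈ -1.9365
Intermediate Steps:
F = 13914/15359 (F = -13914*(-1/15359) = 13914/15359 ≈ 0.90592)
b = √21743 ≈ 147.46
(b - 46740)/(F + 24059) = (√21743 - 46740)/(13914/15359 + 24059) = (-46740 + √21743)/(369536095/15359) = (-46740 + √21743)*(15359/369536095) = -143575932/73907219 + 15359*√21743/369536095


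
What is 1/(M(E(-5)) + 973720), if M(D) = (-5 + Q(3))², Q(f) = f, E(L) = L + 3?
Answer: 1/973724 ≈ 1.0270e-6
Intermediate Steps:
E(L) = 3 + L
M(D) = 4 (M(D) = (-5 + 3)² = (-2)² = 4)
1/(M(E(-5)) + 973720) = 1/(4 + 973720) = 1/973724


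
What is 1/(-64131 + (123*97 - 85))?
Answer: -1/52285 ≈ -1.9126e-5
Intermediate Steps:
1/(-64131 + (123*97 - 85)) = 1/(-64131 + (11931 - 85)) = 1/(-64131 + 11846) = 1/(-52285) = -1/52285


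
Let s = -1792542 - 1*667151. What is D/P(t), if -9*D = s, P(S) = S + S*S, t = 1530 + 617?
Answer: 2459693/41505804 ≈ 0.059261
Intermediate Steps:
s = -2459693 (s = -1792542 - 667151 = -2459693)
t = 2147
P(S) = S + S**2
D = 2459693/9 (D = -1/9*(-2459693) = 2459693/9 ≈ 2.7330e+5)
D/P(t) = 2459693/(9*((2147*(1 + 2147)))) = 2459693/(9*((2147*2148))) = (2459693/9)/4611756 = (2459693/9)*(1/4611756) = 2459693/41505804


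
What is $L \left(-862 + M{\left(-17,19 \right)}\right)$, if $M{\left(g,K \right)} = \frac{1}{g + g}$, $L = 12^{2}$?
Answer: $- \frac{2110248}{17} \approx -1.2413 \cdot 10^{5}$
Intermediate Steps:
$L = 144$
$M{\left(g,K \right)} = \frac{1}{2 g}$
$L \left(-862 + M{\left(-17,19 \right)}\right) = 144 \left(-862 + \frac{1}{2 \left(-17\right)}\right) = 144 \left(-862 + \frac{1}{2} \left(- \frac{1}{17}\right)\right) = 144 \left(-862 - \frac{1}{34}\right) = 144 \left(- \frac{29309}{34}\right) = - \frac{2110248}{17}$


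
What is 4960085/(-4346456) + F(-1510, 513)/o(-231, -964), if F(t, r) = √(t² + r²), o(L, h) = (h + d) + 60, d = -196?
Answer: -4960085/4346456 - √2543269/1100 ≈ -2.5910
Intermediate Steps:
o(L, h) = -136 + h (o(L, h) = (h - 196) + 60 = (-196 + h) + 60 = -136 + h)
F(t, r) = √(r² + t²)
4960085/(-4346456) + F(-1510, 513)/o(-231, -964) = 4960085/(-4346456) + √(513² + (-1510)²)/(-136 - 964) = 4960085*(-1/4346456) + √(263169 + 2280100)/(-1100) = -4960085/4346456 + √2543269*(-1/1100) = -4960085/4346456 - √2543269/1100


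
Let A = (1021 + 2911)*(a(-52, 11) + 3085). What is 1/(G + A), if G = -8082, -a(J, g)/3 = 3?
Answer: 1/12086750 ≈ 8.2735e-8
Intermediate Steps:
a(J, g) = -9 (a(J, g) = -3*3 = -9)
A = 12094832 (A = (1021 + 2911)*(-9 + 3085) = 3932*3076 = 12094832)
1/(G + A) = 1/(-8082 + 12094832) = 1/12086750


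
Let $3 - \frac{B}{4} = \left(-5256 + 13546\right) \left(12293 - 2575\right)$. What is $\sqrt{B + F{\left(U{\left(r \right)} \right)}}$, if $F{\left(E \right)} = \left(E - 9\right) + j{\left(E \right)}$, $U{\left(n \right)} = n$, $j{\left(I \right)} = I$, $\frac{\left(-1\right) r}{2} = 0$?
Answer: $i \sqrt{322248877} \approx 17951.0 i$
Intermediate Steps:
$r = 0$ ($r = \left(-2\right) 0 = 0$)
$B = -322248868$ ($B = 12 - 4 \left(-5256 + 13546\right) \left(12293 - 2575\right) = 12 - 4 \cdot 8290 \cdot 9718 = 12 - 322248880 = -322248868$)
$F{\left(E \right)} = -9 + 2 E$ ($F{\left(E \right)} = \left(E - 9\right) + E = \left(-9 + E\right) + E = -9 + 2 E$)
$\sqrt{B + F{\left(U{\left(r \right)} \right)}} = \sqrt{-322248868 + \left(-9 + 2 \cdot 0\right)} = \sqrt{-322248868 + \left(-9 + 0\right)} = \sqrt{-322248868 - 9} = \sqrt{-322248877} = i \sqrt{322248877}$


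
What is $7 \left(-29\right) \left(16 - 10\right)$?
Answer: $-1218$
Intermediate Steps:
$7 \left(-29\right) \left(16 - 10\right) = \left(-203\right) 6 = -1218$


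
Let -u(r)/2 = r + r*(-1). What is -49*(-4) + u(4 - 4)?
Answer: 196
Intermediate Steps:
u(r) = 0 (u(r) = -2*(r + r*(-1)) = -2*(r - r) = -2*0 = 0)
-49*(-4) + u(4 - 4) = -49*(-4) + 0 = 196 + 0 = 196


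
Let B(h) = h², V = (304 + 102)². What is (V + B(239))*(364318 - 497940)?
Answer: -29658338254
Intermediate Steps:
V = 164836 (V = 406² = 164836)
(V + B(239))*(364318 - 497940) = (164836 + 239²)*(364318 - 497940) = (164836 + 57121)*(-133622) = 221957*(-133622) = -29658338254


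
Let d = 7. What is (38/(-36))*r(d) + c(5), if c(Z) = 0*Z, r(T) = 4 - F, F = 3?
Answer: -19/18 ≈ -1.0556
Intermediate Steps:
r(T) = 1 (r(T) = 4 - 1*3 = 4 - 3 = 1)
c(Z) = 0
(38/(-36))*r(d) + c(5) = (38/(-36))*1 + 0 = (38*(-1/36))*1 + 0 = -19/18*1 + 0 = -19/18 + 0 = -19/18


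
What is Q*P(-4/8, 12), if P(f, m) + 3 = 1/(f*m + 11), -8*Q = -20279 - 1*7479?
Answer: -97153/10 ≈ -9715.3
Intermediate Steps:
Q = 13879/4 (Q = -(-20279 - 1*7479)/8 = -(-20279 - 7479)/8 = -1/8*(-27758) = 13879/4 ≈ 3469.8)
P(f, m) = -3 + 1/(11 + f*m) (P(f, m) = -3 + 1/(f*m + 11) = -3 + 1/(11 + f*m))
Q*P(-4/8, 12) = 13879*((-32 - 3*(-4/8)*12)/(11 - 4/8*12))/4 = 13879*((-32 - 3*(-4*1/8)*12)/(11 - 4*1/8*12))/4 = 13879*((-32 - 3*(-1/2)*12)/(11 - 1/2*12))/4 = 13879*((-32 + 18)/(11 - 6))/4 = 13879*(-14/5)/4 = 13879*((1/5)*(-14))/4 = (13879/4)*(-14/5) = -97153/10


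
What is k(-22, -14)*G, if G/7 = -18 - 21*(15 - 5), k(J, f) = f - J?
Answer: -12768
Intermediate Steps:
G = -1596 (G = 7*(-18 - 21*(15 - 5)) = 7*(-18 - 21*10) = 7*(-18 - 210) = 7*(-228) = -1596)
k(-22, -14)*G = (-14 - 1*(-22))*(-1596) = (-14 + 22)*(-1596) = 8*(-1596) = -12768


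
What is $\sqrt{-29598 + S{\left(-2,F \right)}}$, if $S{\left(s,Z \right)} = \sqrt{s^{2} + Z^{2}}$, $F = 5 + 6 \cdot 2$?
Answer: $\sqrt{-29598 + \sqrt{293}} \approx 171.99 i$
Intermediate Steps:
$F = 17$ ($F = 5 + 12 = 17$)
$S{\left(s,Z \right)} = \sqrt{Z^{2} + s^{2}}$
$\sqrt{-29598 + S{\left(-2,F \right)}} = \sqrt{-29598 + \sqrt{17^{2} + \left(-2\right)^{2}}} = \sqrt{-29598 + \sqrt{289 + 4}} = \sqrt{-29598 + \sqrt{293}}$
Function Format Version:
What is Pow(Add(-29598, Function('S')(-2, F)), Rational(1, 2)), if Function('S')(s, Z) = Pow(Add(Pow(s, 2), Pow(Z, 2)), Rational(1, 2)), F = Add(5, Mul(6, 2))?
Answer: Pow(Add(-29598, Pow(293, Rational(1, 2))), Rational(1, 2)) ≈ Mul(171.99, I)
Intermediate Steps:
F = 17 (F = Add(5, 12) = 17)
Function('S')(s, Z) = Pow(Add(Pow(Z, 2), Pow(s, 2)), Rational(1, 2))
Pow(Add(-29598, Function('S')(-2, F)), Rational(1, 2)) = Pow(Add(-29598, Pow(Add(Pow(17, 2), Pow(-2, 2)), Rational(1, 2))), Rational(1, 2)) = Pow(Add(-29598, Pow(Add(289, 4), Rational(1, 2))), Rational(1, 2)) = Pow(Add(-29598, Pow(293, Rational(1, 2))), Rational(1, 2))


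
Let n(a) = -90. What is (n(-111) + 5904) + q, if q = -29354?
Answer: -23540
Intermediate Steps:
(n(-111) + 5904) + q = (-90 + 5904) - 29354 = 5814 - 29354 = -23540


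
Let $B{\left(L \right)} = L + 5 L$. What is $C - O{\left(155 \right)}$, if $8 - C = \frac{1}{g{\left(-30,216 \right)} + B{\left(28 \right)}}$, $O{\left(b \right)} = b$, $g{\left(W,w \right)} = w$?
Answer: $- \frac{56449}{384} \approx -147.0$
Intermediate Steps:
$B{\left(L \right)} = 6 L$
$C = \frac{3071}{384}$ ($C = 8 - \frac{1}{216 + 6 \cdot 28} = 8 - \frac{1}{216 + 168} = 8 - \frac{1}{384} = \frac{3071}{384} \approx 7.9974$)
$C - O{\left(155 \right)} = \frac{3071}{384} - 155 = - \frac{56449}{384}$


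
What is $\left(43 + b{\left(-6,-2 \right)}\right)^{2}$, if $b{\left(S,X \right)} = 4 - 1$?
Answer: $2116$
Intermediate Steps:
$b{\left(S,X \right)} = 3$ ($b{\left(S,X \right)} = 4 - 1 = 3$)
$\left(43 + b{\left(-6,-2 \right)}\right)^{2} = \left(43 + 3\right)^{2} = 46^{2} = 2116$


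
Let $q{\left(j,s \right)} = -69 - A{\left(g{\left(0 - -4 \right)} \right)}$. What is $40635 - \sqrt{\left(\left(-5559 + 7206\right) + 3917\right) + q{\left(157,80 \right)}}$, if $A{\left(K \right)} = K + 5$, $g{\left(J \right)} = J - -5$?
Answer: $40635 - 3 \sqrt{609} \approx 40561.0$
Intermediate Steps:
$g{\left(J \right)} = 5 + J$ ($g{\left(J \right)} = J + 5 = 5 + J$)
$A{\left(K \right)} = 5 + K$
$q{\left(j,s \right)} = -83$ ($q{\left(j,s \right)} = -69 - \left(5 + \left(5 + \left(0 - -4\right)\right)\right) = -69 - \left(5 + \left(5 + \left(0 + 4\right)\right)\right) = -69 - \left(5 + \left(5 + 4\right)\right) = -69 - \left(5 + 9\right) = -69 - 14 = -83$)
$40635 - \sqrt{\left(\left(-5559 + 7206\right) + 3917\right) + q{\left(157,80 \right)}} = 40635 - \sqrt{\left(\left(-5559 + 7206\right) + 3917\right) - 83} = 40635 - \sqrt{\left(1647 + 3917\right) - 83} = 40635 - \sqrt{5564 - 83} = 40635 - \sqrt{5481} = 40635 - 3 \sqrt{609}$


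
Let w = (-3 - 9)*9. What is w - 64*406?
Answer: -26092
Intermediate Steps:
w = -108 (w = -12*9 = -108)
w - 64*406 = -108 - 64*406 = -108 - 25984 = -26092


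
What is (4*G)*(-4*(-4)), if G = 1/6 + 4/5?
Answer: 928/15 ≈ 61.867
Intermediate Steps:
G = 29/30 (G = 1*(⅙) + 4*(⅕) = ⅙ + ⅘ = 29/30 ≈ 0.96667)
(4*G)*(-4*(-4)) = (4*(29/30))*(-4*(-4)) = (58/15)*16 = 928/15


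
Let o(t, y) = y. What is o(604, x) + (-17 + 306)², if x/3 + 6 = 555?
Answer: 85168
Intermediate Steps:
x = 1647 (x = -18 + 3*555 = -18 + 1665 = 1647)
o(604, x) + (-17 + 306)² = 1647 + (-17 + 306)² = 1647 + 289² = 1647 + 83521 = 85168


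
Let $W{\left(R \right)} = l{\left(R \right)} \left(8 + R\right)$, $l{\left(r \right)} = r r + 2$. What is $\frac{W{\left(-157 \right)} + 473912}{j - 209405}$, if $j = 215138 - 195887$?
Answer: $\frac{3199087}{190154} \approx 16.824$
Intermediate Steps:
$l{\left(r \right)} = 2 + r^{2}$ ($l{\left(r \right)} = r^{2} + 2 = 2 + r^{2}$)
$W{\left(R \right)} = \left(2 + R^{2}\right) \left(8 + R\right)$
$j = 19251$
$\frac{W{\left(-157 \right)} + 473912}{j - 209405} = \frac{\left(2 + \left(-157\right)^{2}\right) \left(8 - 157\right) + 473912}{19251 - 209405} = \frac{\left(2 + 24649\right) \left(-149\right) + 473912}{-190154} = \left(24651 \left(-149\right) + 473912\right) \left(- \frac{1}{190154}\right) = \left(-3672999 + 473912\right) \left(- \frac{1}{190154}\right) = \left(-3199087\right) \left(- \frac{1}{190154}\right) = \frac{3199087}{190154}$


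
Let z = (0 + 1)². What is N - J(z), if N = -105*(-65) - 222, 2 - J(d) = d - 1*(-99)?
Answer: 6701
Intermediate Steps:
z = 1 (z = 1² = 1)
J(d) = -97 - d (J(d) = 2 - (d - 1*(-99)) = 2 - (d + 99) = 2 - (99 + d) = 2 + (-99 - d) = -97 - d)
N = 6603 (N = 6825 - 222 = 6603)
N - J(z) = 6603 - (-97 - 1*1) = 6603 - (-97 - 1) = 6603 - 1*(-98) = 6603 + 98 = 6701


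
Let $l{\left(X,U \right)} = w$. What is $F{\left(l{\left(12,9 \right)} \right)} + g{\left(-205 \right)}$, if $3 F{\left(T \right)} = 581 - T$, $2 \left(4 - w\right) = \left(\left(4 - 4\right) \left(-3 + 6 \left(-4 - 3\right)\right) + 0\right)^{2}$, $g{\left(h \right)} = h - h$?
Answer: $\frac{577}{3} \approx 192.33$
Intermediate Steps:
$g{\left(h \right)} = 0$
$w = 4$ ($w = 4 - \frac{\left(\left(4 - 4\right) \left(-3 + 6 \left(-4 - 3\right)\right) + 0\right)^{2}}{2} = 4 - \frac{\left(0 \left(-3 + 6 \left(-7\right)\right) + 0\right)^{2}}{2} = 4 - \frac{\left(0 \left(-3 - 42\right) + 0\right)^{2}}{2} = 4 - \frac{\left(0 \left(-45\right) + 0\right)^{2}}{2} = 4 - \frac{\left(0 + 0\right)^{2}}{2} = 4 - \frac{0^{2}}{2} = 4 - 0 = 4 + 0 = 4$)
$l{\left(X,U \right)} = 4$
$F{\left(T \right)} = \frac{581}{3} - \frac{T}{3}$ ($F{\left(T \right)} = \frac{581 - T}{3} = \frac{581}{3} - \frac{T}{3}$)
$F{\left(l{\left(12,9 \right)} \right)} + g{\left(-205 \right)} = \left(\frac{581}{3} - \frac{4}{3}\right) + 0 = \frac{577}{3} + 0 = \frac{577}{3}$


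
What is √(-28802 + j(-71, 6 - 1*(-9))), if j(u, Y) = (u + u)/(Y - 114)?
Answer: 2*I*√7840954/33 ≈ 169.71*I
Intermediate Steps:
j(u, Y) = 2*u/(-114 + Y) (j(u, Y) = (2*u)/(-114 + Y) = 2*u/(-114 + Y))
√(-28802 + j(-71, 6 - 1*(-9))) = √(-28802 + 2*(-71)/(-114 + (6 - 1*(-9)))) = √(-28802 + 2*(-71)/(-114 + (6 + 9))) = √(-28802 + 2*(-71)/(-114 + 15)) = √(-28802 + 2*(-71)/(-99)) = √(-28802 + 2*(-71)*(-1/99)) = √(-28802 + 142/99) = √(-2851256/99) = 2*I*√7840954/33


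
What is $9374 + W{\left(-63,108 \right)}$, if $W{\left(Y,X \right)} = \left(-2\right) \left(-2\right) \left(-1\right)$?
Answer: $9370$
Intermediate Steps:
$W{\left(Y,X \right)} = -4$ ($W{\left(Y,X \right)} = 4 \left(-1\right) = -4$)
$9374 + W{\left(-63,108 \right)} = 9374 - 4 = 9370$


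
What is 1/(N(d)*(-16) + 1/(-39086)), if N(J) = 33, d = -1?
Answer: -39086/20637409 ≈ -0.0018939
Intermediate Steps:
1/(N(d)*(-16) + 1/(-39086)) = 1/(33*(-16) + 1/(-39086)) = 1/(-528 - 1/39086) = 1/(-20637409/39086) = -39086/20637409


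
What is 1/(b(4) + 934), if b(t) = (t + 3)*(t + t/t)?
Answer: 1/969 ≈ 0.0010320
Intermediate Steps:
b(t) = (1 + t)*(3 + t) (b(t) = (3 + t)*(t + 1) = (3 + t)*(1 + t) = (1 + t)*(3 + t))
1/(b(4) + 934) = 1/((3 + 4² + 4*4) + 934) = 1/((3 + 16 + 16) + 934) = 1/(35 + 934) = 1/969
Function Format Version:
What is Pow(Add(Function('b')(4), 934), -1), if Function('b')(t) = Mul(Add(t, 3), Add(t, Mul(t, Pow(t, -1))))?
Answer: Rational(1, 969) ≈ 0.0010320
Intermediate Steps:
Function('b')(t) = Mul(Add(1, t), Add(3, t)) (Function('b')(t) = Mul(Add(3, t), Add(t, 1)) = Mul(Add(3, t), Add(1, t)) = Mul(Add(1, t), Add(3, t)))
Pow(Add(Function('b')(4), 934), -1) = Pow(Add(Add(3, Pow(4, 2), Mul(4, 4)), 934), -1) = Pow(Add(Add(3, 16, 16), 934), -1) = Pow(Add(35, 934), -1) = Pow(969, -1) = Rational(1, 969)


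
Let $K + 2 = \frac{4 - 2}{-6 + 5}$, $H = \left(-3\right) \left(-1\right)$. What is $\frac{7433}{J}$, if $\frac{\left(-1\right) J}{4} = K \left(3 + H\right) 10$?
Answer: $\frac{7433}{960} \approx 7.7427$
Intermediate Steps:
$H = 3$
$K = -4$ ($K = -2 + \frac{4 - 2}{-6 + 5} = -2 + \frac{2}{-1} = -2 + 2 \left(-1\right) = -2 - 2 = -4$)
$J = 960$ ($J = - 4 \left(- 4 \left(3 + 3\right) 10\right) = - 4 \left(- 4 \cdot 6 \cdot 10\right) = - 4 \left(\left(-4\right) 60\right) = \left(-4\right) \left(-240\right) = 960$)
$\frac{7433}{J} = \frac{7433}{960}$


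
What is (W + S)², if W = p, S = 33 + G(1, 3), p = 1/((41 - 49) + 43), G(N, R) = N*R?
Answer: 1590121/1225 ≈ 1298.1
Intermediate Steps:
p = 1/35 (p = 1/(-8 + 43) = 1/35 ≈ 0.028571)
S = 36 (S = 33 + 1*3 = 33 + 3 = 36)
W = 1/35 ≈ 0.028571
(W + S)² = (1/35 + 36)² = (1261/35)² = 1590121/1225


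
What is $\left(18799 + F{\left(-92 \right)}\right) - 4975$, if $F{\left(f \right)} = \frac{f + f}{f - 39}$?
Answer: $\frac{1811128}{131} \approx 13825.0$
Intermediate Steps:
$F{\left(f \right)} = \frac{2 f}{-39 + f}$
$\left(18799 + F{\left(-92 \right)}\right) - 4975 = \left(18799 + 2 \left(-92\right) \frac{1}{-39 - 92}\right) - 4975 = \left(18799 + 2 \left(-92\right) \frac{1}{-131}\right) - 4975 = \left(18799 + 2 \left(-92\right) \left(- \frac{1}{131}\right)\right) - 4975 = \left(18799 + \frac{184}{131}\right) - 4975 = \frac{2462853}{131} - 4975 = \frac{1811128}{131}$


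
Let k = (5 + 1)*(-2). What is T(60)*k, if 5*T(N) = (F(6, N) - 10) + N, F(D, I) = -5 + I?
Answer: -252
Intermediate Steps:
k = -12 (k = 6*(-2) = -12)
T(N) = -3 + 2*N/5 (T(N) = (((-5 + N) - 10) + N)/5 = ((-15 + N) + N)/5 = (-15 + 2*N)/5 = -3 + 2*N/5)
T(60)*k = (-3 + (⅖)*60)*(-12) = (-3 + 24)*(-12) = 21*(-12) = -252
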